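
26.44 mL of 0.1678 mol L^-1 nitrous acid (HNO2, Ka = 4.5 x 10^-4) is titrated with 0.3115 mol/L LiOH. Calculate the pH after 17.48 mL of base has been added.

n(acid) = 0.1678 x 0.02644 = 0.004437 mol; n(LiOH) added = 0.3115 x 0.01748 = 0.005445 mol.
Base is in excess by 0.005445 - 0.004437 = 0.001008 mol in a total volume of 0.04392 L.
[OH^-] = 0.001008/0.04392 = 0.02296 M, so pOH = 1.64 and pH = 14.00 - 1.64 = 12.36.

12.36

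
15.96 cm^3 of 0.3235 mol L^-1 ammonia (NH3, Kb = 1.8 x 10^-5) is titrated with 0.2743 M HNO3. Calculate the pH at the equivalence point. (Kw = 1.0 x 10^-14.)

n(NH3) = 0.3235 x 0.01596 = 0.005163 mol; V(HNO3) at equivalence = 0.005163/0.2743 = 0.01882 L.
At equivalence the base is fully converted to NH4+; total volume = 0.03478 L, so [NH4+] = 0.005163/0.03478 = 0.1484 M.
Ka(NH4+) = Kw/Kb = 1.0e-14 / 1.8 x 10^-5 = 5.56e-10.
[H^+] = sqrt(Ka x [NH4+]) = sqrt(5.56e-10 x 0.1484) = 9.08e-6 M.
pH = -log(9.08e-6) = 5.04.

5.04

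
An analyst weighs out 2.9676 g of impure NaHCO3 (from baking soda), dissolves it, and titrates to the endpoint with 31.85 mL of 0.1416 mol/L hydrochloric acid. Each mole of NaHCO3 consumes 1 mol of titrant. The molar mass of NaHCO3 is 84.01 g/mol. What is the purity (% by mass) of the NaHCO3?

n(HCl) = 0.1416 x 0.03185 = 0.004510 mol.
n(NaHCO3) = 0.004510 / 1 = 0.004510 mol.
mass of NaHCO3 = 0.004510 x 84.01 = 0.3789 g.
% purity = 0.3789 / 2.9676 x 100 = 12.8%.

12.8%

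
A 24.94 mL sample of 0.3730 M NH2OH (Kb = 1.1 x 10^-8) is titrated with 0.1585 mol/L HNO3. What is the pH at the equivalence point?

3.50

n(NH2OH) = 0.3730 x 0.02494 = 0.009303 mol; V(HNO3) at equivalence = 0.009303/0.1585 = 0.05869 L.
At equivalence the base is fully converted to NH3OH+; total volume = 0.08363 L, so [NH3OH+] = 0.009303/0.08363 = 0.1112 M.
Ka(NH3OH+) = Kw/Kb = 1.0e-14 / 1.1 x 10^-8 = 9.09e-7.
[H^+] = sqrt(Ka x [NH3OH+]) = sqrt(9.09e-7 x 0.1112) = 0.000318 M.
pH = -log(0.000318) = 3.50.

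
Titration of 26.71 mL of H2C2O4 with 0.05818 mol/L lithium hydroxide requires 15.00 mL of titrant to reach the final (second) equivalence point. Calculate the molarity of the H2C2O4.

n(LiOH) = 0.05818 x 0.01500 = 0.0008727 mol.
At the final (second) equivalence point, 2 mol OH^- react per mol H2C2O4, so n(H2C2O4) = 0.0008727 / 2 = 0.0004364 mol.
[H2C2O4] = 0.0004364 / 0.02671 L = 0.0163 M.

0.0163 M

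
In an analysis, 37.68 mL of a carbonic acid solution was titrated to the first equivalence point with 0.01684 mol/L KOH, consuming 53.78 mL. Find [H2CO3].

n(KOH) = 0.01684 x 0.05378 = 0.0009057 mol.
At the first equivalence point, 1 mol OH^- react per mol H2CO3, so n(H2CO3) = 0.0009057 / 1 = 0.0009057 mol.
[H2CO3] = 0.0009057 / 0.03768 L = 0.0240 M.

0.0240 M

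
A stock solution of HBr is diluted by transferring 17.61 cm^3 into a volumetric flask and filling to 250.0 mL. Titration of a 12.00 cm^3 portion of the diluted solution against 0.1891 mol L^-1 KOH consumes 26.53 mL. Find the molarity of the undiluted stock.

n(KOH) = 0.1891 x 0.02653 = 0.005017 mol.
n(HBr) in the aliquot = 0.005017 mol.
[diluted HBr] = 0.005017 / 0.01200 = 0.4181 M.
Dilution factor = 250.0/17.61 = 14.20, so [stock] = 0.4181 x 14.20 = 5.94 M.

5.94 M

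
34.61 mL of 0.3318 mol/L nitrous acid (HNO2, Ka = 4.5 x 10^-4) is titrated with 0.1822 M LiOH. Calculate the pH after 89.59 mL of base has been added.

12.59

n(acid) = 0.3318 x 0.03461 = 0.01148 mol; n(LiOH) added = 0.1822 x 0.08959 = 0.01632 mol.
Base is in excess by 0.01632 - 0.01148 = 0.004840 mol in a total volume of 0.1242 L.
[OH^-] = 0.004840/0.1242 = 0.03897 M, so pOH = 1.41 and pH = 14.00 - 1.41 = 12.59.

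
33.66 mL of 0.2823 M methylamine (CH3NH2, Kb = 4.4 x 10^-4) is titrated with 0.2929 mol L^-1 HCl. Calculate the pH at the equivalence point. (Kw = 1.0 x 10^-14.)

5.74

n(CH3NH2) = 0.2823 x 0.03366 = 0.009502 mol; V(HCl) at equivalence = 0.009502/0.2929 = 0.03244 L.
At equivalence the base is fully converted to CH3NH3+; total volume = 0.06610 L, so [CH3NH3+] = 0.009502/0.06610 = 0.1438 M.
Ka(CH3NH3+) = Kw/Kb = 1.0e-14 / 4.4 x 10^-4 = 2.27e-11.
[H^+] = sqrt(Ka x [CH3NH3+]) = sqrt(2.27e-11 x 0.1438) = 1.81e-6 M.
pH = -log(1.81e-6) = 5.74.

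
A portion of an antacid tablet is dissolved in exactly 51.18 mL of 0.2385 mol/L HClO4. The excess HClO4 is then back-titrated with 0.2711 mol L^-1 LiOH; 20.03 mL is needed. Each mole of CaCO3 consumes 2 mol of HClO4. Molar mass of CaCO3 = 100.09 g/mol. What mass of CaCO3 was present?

0.339 g

Total n(HClO4) added = 0.2385 x 0.05118 = 0.01221 mol.
n(LiOH) used = 0.2711 x 0.02003 = 0.005430 mol, which equals the excess n(HClO4).
So n(HClO4) consumed by the sample = 0.01221 - 0.005430 = 0.006776 mol.
n(CaCO3) = 0.006776 / 2 = 0.003388 mol.
mass = 0.003388 mol x 100.09 g/mol = 0.339 g.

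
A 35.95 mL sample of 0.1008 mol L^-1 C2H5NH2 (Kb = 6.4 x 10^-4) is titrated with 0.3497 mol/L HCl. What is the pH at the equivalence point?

n(C2H5NH2) = 0.1008 x 0.03595 = 0.003624 mol; V(HCl) at equivalence = 0.003624/0.3497 = 0.01036 L.
At equivalence the base is fully converted to C2H5NH3+; total volume = 0.04631 L, so [C2H5NH3+] = 0.003624/0.04631 = 0.07825 M.
Ka(C2H5NH3+) = Kw/Kb = 1.0e-14 / 6.4 x 10^-4 = 1.56e-11.
[H^+] = sqrt(Ka x [C2H5NH3+]) = sqrt(1.56e-11 x 0.07825) = 1.11e-6 M.
pH = -log(1.11e-6) = 5.96.

5.96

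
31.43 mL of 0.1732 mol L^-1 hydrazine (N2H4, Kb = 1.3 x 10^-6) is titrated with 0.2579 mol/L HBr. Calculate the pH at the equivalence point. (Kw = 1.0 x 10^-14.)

4.55

n(N2H4) = 0.1732 x 0.03143 = 0.005444 mol; V(HBr) at equivalence = 0.005444/0.2579 = 0.02111 L.
At equivalence the base is fully converted to N2H5+; total volume = 0.05254 L, so [N2H5+] = 0.005444/0.05254 = 0.1036 M.
Ka(N2H5+) = Kw/Kb = 1.0e-14 / 1.3 x 10^-6 = 7.69e-9.
[H^+] = sqrt(Ka x [N2H5+]) = sqrt(7.69e-9 x 0.1036) = 2.82e-5 M.
pH = -log(2.82e-5) = 4.55.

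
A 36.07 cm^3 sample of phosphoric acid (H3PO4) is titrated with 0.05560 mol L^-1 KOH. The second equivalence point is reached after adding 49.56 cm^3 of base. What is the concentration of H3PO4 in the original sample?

n(KOH) = 0.05560 x 0.04956 = 0.002756 mol.
At the second equivalence point, 2 mol OH^- react per mol H3PO4, so n(H3PO4) = 0.002756 / 2 = 0.001378 mol.
[H3PO4] = 0.001378 / 0.03607 L = 0.0382 M.

0.0382 M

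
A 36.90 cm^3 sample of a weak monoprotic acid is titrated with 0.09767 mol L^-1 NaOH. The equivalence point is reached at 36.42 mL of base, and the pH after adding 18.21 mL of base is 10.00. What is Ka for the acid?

18.21 mL is half of the equivalence volume, so this is the half-equivalence point where [HA] = [A^-].
At half-equivalence pH = pKa, so pKa = 10.00.
Ka = 10^(-10.00) = 1.0 x 10^-10.

1.0 x 10^-10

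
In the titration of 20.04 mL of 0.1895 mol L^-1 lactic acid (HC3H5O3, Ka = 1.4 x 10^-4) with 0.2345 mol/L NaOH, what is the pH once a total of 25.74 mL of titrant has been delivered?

n(acid) = 0.1895 x 0.02004 = 0.003798 mol; n(NaOH) added = 0.2345 x 0.02574 = 0.006036 mol.
Base is in excess by 0.006036 - 0.003798 = 0.002238 mol in a total volume of 0.04578 L.
[OH^-] = 0.002238/0.04578 = 0.04890 M, so pOH = 1.31 and pH = 14.00 - 1.31 = 12.69.

12.69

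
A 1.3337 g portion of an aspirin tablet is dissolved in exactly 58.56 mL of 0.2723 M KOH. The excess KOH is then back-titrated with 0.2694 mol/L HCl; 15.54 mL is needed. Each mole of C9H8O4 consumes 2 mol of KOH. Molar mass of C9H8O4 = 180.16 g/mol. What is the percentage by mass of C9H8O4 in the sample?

79.4%

Total n(KOH) added = 0.2723 x 0.05856 = 0.01595 mol.
n(HCl) used = 0.2694 x 0.01554 = 0.004186 mol, which equals the excess n(KOH).
So n(KOH) consumed by the sample = 0.01595 - 0.004186 = 0.01176 mol.
n(C9H8O4) = 0.01176 / 2 = 0.005880 mol.
mass C9H8O4 = 0.005880 x 180.16 = 1.059 g, so %C9H8O4 = 1.059/1.3337 x 100 = 79.4%.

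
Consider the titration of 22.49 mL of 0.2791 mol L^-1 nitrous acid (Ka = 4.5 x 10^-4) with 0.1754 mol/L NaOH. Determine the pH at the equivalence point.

8.19

n(HNO2) = 0.2791 x 0.02249 = 0.006277 mol; V(NaOH) at equivalence = 0.006277/0.1754 = 0.03579 L.
At equivalence all the acid is converted to NO2-; total volume = 0.02249 + 0.03579 = 0.05828 L, so [NO2-] = 0.006277/0.05828 = 0.1077 M.
Kb = Kw/Ka = 1.0e-14 / 4.5 x 10^-4 = 2.22e-11.
[OH^-] = sqrt(Kb x [NO2-]) = sqrt(2.22e-11 x 0.1077) = 1.55e-6 M.
pOH = 5.81, so pH = 14.00 - 5.81 = 8.19.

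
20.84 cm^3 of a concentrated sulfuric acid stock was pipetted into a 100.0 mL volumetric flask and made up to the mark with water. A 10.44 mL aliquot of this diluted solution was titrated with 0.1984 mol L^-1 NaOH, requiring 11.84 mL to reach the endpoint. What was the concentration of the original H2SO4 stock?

n(NaOH) = 0.1984 x 0.01184 = 0.002349 mol.
n(H2SO4) in the aliquot = 0.002349 x 1/2 = 0.001175 mol.
[diluted H2SO4] = 0.001175 / 0.01044 = 0.1125 M.
Dilution factor = 100.0/20.84 = 4.798, so [stock] = 0.1125 x 4.798 = 0.540 M.

0.540 M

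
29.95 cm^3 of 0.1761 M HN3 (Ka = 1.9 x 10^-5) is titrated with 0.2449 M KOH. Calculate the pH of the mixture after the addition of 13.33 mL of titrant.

4.93

Initial n(HN3) = 0.1761 x 0.02995 = 0.005274 mol.
n(KOH) added = 0.2449 x 0.01333 = 0.003265 mol, converting that many moles of HN3 to N3-.
Remaining n(HN3) = 0.002010 mol; n(N3-) = 0.003265 mol.
By Henderson-Hasselbalch, pH = pKa + log([A^-]/[HA]) = 4.72 + log(0.003265/0.002010) = 4.72 + (+0.21) = 4.93.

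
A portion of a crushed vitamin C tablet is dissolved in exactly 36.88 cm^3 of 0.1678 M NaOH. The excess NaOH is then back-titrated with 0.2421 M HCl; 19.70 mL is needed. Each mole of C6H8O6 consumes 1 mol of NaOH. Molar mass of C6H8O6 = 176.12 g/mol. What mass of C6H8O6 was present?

Total n(NaOH) added = 0.1678 x 0.03688 = 0.006188 mol.
n(HCl) used = 0.2421 x 0.01970 = 0.004769 mol, which equals the excess n(NaOH).
So n(NaOH) consumed by the sample = 0.006188 - 0.004769 = 0.001419 mol.
n(C6H8O6) = 0.001419 / 1 = 0.001419 mol.
mass = 0.001419 mol x 176.12 g/mol = 0.250 g.

0.250 g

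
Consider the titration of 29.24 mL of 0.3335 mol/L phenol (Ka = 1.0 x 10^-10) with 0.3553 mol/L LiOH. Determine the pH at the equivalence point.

11.62

n(C6H5OH) = 0.3335 x 0.02924 = 0.009752 mol; V(LiOH) at equivalence = 0.009752/0.3553 = 0.02745 L.
At equivalence all the acid is converted to C6H5O-; total volume = 0.02924 + 0.02745 = 0.05669 L, so [C6H5O-] = 0.009752/0.05669 = 0.1720 M.
Kb = Kw/Ka = 1.0e-14 / 1.0 x 10^-10 = 0.000100.
[OH^-] = sqrt(Kb x [C6H5O-]) = sqrt(0.000100 x 0.1720) = 0.00415 M.
pOH = 2.38, so pH = 14.00 - 2.38 = 11.62.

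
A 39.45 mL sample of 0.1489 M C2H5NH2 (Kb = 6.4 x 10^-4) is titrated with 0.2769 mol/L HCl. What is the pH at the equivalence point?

5.91

n(C2H5NH2) = 0.1489 x 0.03945 = 0.005874 mol; V(HCl) at equivalence = 0.005874/0.2769 = 0.02121 L.
At equivalence the base is fully converted to C2H5NH3+; total volume = 0.06066 L, so [C2H5NH3+] = 0.005874/0.06066 = 0.09683 M.
Ka(C2H5NH3+) = Kw/Kb = 1.0e-14 / 6.4 x 10^-4 = 1.56e-11.
[H^+] = sqrt(Ka x [C2H5NH3+]) = sqrt(1.56e-11 x 0.09683) = 1.23e-6 M.
pH = -log(1.23e-6) = 5.91.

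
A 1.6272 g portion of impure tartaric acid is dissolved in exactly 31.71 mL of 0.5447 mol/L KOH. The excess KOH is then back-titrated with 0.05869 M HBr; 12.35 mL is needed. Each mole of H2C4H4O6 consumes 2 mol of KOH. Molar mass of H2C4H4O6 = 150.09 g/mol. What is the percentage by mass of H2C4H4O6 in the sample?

Total n(KOH) added = 0.5447 x 0.03171 = 0.01727 mol.
n(HBr) used = 0.05869 x 0.01235 = 0.0007248 mol, which equals the excess n(KOH).
So n(KOH) consumed by the sample = 0.01727 - 0.0007248 = 0.01655 mol.
n(H2C4H4O6) = 0.01655 / 2 = 0.008274 mol.
mass H2C4H4O6 = 0.008274 x 150.09 = 1.242 g, so %H2C4H4O6 = 1.242/1.6272 x 100 = 76.3%.

76.3%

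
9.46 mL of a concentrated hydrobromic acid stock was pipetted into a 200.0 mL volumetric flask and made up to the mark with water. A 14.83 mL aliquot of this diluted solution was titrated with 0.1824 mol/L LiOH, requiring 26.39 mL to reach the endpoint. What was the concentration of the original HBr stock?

6.86 M

n(LiOH) = 0.1824 x 0.02639 = 0.004814 mol.
n(HBr) in the aliquot = 0.004814 mol.
[diluted HBr] = 0.004814 / 0.01483 = 0.3246 M.
Dilution factor = 200.0/9.460 = 21.14, so [stock] = 0.3246 x 21.14 = 6.86 M.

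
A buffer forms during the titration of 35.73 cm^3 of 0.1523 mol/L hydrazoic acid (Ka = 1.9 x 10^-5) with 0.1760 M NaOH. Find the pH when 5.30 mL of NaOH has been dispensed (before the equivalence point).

4.04

Initial n(HN3) = 0.1523 x 0.03573 = 0.005442 mol.
n(NaOH) added = 0.1760 x 0.005300 = 0.0009328 mol, converting that many moles of HN3 to N3-.
Remaining n(HN3) = 0.004509 mol; n(N3-) = 0.0009328 mol.
By Henderson-Hasselbalch, pH = pKa + log([A^-]/[HA]) = 4.72 + log(0.0009328/0.004509) = 4.72 + (-0.68) = 4.04.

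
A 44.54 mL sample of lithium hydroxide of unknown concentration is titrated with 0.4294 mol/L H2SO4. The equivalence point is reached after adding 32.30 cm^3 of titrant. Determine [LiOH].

0.623 M

n(H2SO4) delivered = 0.4294 x 0.03230 = 0.01387 mol.
The reaction is 2 LiOH + 1 H2SO4, so n(LiOH) = 0.01387 x 2/1 = 0.02774 mol.
[LiOH] = 0.02774 mol / 0.04454 L = 0.623 M.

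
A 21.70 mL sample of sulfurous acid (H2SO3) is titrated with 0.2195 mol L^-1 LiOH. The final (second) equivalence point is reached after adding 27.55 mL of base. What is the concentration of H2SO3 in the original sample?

n(LiOH) = 0.2195 x 0.02755 = 0.006047 mol.
At the final (second) equivalence point, 2 mol OH^- react per mol H2SO3, so n(H2SO3) = 0.006047 / 2 = 0.003024 mol.
[H2SO3] = 0.003024 / 0.02170 L = 0.139 M.

0.139 M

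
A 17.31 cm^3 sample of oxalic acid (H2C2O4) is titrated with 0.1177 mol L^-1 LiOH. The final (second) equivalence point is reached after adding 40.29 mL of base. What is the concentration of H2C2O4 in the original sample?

0.137 M

n(LiOH) = 0.1177 x 0.04029 = 0.004742 mol.
At the final (second) equivalence point, 2 mol OH^- react per mol H2C2O4, so n(H2C2O4) = 0.004742 / 2 = 0.002371 mol.
[H2C2O4] = 0.002371 / 0.01731 L = 0.137 M.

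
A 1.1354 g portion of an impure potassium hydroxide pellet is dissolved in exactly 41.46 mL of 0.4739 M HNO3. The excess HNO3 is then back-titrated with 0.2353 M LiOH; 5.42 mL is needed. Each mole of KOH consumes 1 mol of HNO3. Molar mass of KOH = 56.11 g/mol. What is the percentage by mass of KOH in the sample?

90.8%

Total n(HNO3) added = 0.4739 x 0.04146 = 0.01965 mol.
n(LiOH) used = 0.2353 x 0.005420 = 0.001275 mol, which equals the excess n(HNO3).
So n(HNO3) consumed by the sample = 0.01965 - 0.001275 = 0.01837 mol.
n(KOH) = 0.01837 / 1 = 0.01837 mol.
mass KOH = 0.01837 x 56.11 = 1.031 g, so %KOH = 1.031/1.1354 x 100 = 90.8%.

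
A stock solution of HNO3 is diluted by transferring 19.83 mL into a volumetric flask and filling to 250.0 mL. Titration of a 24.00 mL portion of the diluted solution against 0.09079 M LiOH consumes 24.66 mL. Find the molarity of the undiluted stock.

n(LiOH) = 0.09079 x 0.02466 = 0.002239 mol.
n(HNO3) in the aliquot = 0.002239 mol.
[diluted HNO3] = 0.002239 / 0.02400 = 0.09329 M.
Dilution factor = 250.0/19.83 = 12.61, so [stock] = 0.09329 x 12.61 = 1.18 M.

1.18 M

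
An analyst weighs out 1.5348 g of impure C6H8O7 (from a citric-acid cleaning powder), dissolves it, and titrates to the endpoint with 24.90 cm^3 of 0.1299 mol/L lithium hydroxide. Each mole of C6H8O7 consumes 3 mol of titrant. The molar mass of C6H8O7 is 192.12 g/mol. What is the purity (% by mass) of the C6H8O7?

n(LiOH) = 0.1299 x 0.02490 = 0.003235 mol.
n(C6H8O7) = 0.003235 / 3 = 0.001078 mol.
mass of C6H8O7 = 0.001078 x 192.12 = 0.2071 g.
% purity = 0.2071 / 1.5348 x 100 = 13.5%.

13.5%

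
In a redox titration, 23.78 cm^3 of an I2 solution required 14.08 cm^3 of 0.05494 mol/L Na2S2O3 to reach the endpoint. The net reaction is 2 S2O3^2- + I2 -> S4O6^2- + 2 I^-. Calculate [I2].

0.0163 M

n(Na2S2O3) = 0.05494 x 0.01408 = 0.0007736 mol.
From the balanced equation, 2 mol Na2S2O3 reacts with 1 mol I2, so n(I2) = 0.0007736 x 1/2 = 0.0003868 mol.
[I2] = 0.0003868 / 0.02378 L = 0.0163 M.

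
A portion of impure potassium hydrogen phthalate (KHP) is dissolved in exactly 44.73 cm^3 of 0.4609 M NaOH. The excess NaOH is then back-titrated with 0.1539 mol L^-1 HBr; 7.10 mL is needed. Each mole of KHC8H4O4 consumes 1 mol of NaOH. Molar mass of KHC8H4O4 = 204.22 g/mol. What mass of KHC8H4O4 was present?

Total n(NaOH) added = 0.4609 x 0.04473 = 0.02062 mol.
n(HBr) used = 0.1539 x 0.007100 = 0.001093 mol, which equals the excess n(NaOH).
So n(NaOH) consumed by the sample = 0.02062 - 0.001093 = 0.01952 mol.
n(KHC8H4O4) = 0.01952 / 1 = 0.01952 mol.
mass = 0.01952 mol x 204.22 g/mol = 3.99 g.

3.99 g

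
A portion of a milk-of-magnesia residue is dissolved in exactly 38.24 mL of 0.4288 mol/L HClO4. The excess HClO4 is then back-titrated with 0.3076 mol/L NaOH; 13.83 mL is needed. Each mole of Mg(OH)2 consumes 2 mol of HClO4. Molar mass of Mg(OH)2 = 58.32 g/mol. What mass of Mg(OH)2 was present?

0.354 g

Total n(HClO4) added = 0.4288 x 0.03824 = 0.01640 mol.
n(NaOH) used = 0.3076 x 0.01383 = 0.004254 mol, which equals the excess n(HClO4).
So n(HClO4) consumed by the sample = 0.01640 - 0.004254 = 0.01214 mol.
n(Mg(OH)2) = 0.01214 / 2 = 0.006072 mol.
mass = 0.006072 mol x 58.32 g/mol = 0.354 g.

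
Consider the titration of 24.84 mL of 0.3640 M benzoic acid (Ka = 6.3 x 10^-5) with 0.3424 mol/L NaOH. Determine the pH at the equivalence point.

n(C6H5COOH) = 0.3640 x 0.02484 = 0.009042 mol; V(NaOH) at equivalence = 0.009042/0.3424 = 0.02641 L.
At equivalence all the acid is converted to C6H5COO-; total volume = 0.02484 + 0.02641 = 0.05125 L, so [C6H5COO-] = 0.009042/0.05125 = 0.1764 M.
Kb = Kw/Ka = 1.0e-14 / 6.3 x 10^-5 = 1.59e-10.
[OH^-] = sqrt(Kb x [C6H5COO-]) = sqrt(1.59e-10 x 0.1764) = 5.29e-6 M.
pOH = 5.28, so pH = 14.00 - 5.28 = 8.72.

8.72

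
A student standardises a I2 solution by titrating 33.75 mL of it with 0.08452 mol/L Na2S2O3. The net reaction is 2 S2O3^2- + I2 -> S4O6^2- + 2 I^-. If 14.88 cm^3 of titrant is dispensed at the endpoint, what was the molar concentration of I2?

n(Na2S2O3) = 0.08452 x 0.01488 = 0.001258 mol.
From the balanced equation, 2 mol Na2S2O3 reacts with 1 mol I2, so n(I2) = 0.001258 x 1/2 = 0.0006288 mol.
[I2] = 0.0006288 / 0.03375 L = 0.0186 M.

0.0186 M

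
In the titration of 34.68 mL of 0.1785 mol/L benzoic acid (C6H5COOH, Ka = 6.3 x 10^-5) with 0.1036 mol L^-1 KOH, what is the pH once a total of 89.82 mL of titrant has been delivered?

n(acid) = 0.1785 x 0.03468 = 0.006190 mol; n(KOH) added = 0.1036 x 0.08982 = 0.009305 mol.
Base is in excess by 0.009305 - 0.006190 = 0.003115 mol in a total volume of 0.1245 L.
[OH^-] = 0.003115/0.1245 = 0.02502 M, so pOH = 1.60 and pH = 14.00 - 1.60 = 12.40.

12.40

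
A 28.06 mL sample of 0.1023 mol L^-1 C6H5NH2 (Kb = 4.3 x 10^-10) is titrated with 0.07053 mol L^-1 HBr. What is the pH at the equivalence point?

3.01

n(C6H5NH2) = 0.1023 x 0.02806 = 0.002871 mol; V(HBr) at equivalence = 0.002871/0.07053 = 0.04070 L.
At equivalence the base is fully converted to C6H5NH3+; total volume = 0.06876 L, so [C6H5NH3+] = 0.002871/0.06876 = 0.04175 M.
Ka(C6H5NH3+) = Kw/Kb = 1.0e-14 / 4.3 x 10^-10 = 2.33e-5.
[H^+] = sqrt(Ka x [C6H5NH3+]) = sqrt(2.33e-5 x 0.04175) = 0.000985 M.
pH = -log(0.000985) = 3.01.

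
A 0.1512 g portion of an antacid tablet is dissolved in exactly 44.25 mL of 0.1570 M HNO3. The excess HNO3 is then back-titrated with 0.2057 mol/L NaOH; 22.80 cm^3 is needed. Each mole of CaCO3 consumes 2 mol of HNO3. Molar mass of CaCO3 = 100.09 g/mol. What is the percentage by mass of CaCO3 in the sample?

Total n(HNO3) added = 0.1570 x 0.04425 = 0.006947 mol.
n(NaOH) used = 0.2057 x 0.02280 = 0.004690 mol, which equals the excess n(HNO3).
So n(HNO3) consumed by the sample = 0.006947 - 0.004690 = 0.002257 mol.
n(CaCO3) = 0.002257 / 2 = 0.001129 mol.
mass CaCO3 = 0.001129 x 100.09 = 0.1130 g, so %CaCO3 = 0.1130/0.1512 x 100 = 74.7%.

74.7%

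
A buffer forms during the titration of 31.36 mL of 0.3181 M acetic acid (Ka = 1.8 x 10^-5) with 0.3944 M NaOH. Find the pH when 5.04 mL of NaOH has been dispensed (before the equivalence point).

4.14

Initial n(CH3COOH) = 0.3181 x 0.03136 = 0.009976 mol.
n(NaOH) added = 0.3944 x 0.005040 = 0.001988 mol, converting that many moles of CH3COOH to CH3COO-.
Remaining n(CH3COOH) = 0.007988 mol; n(CH3COO-) = 0.001988 mol.
By Henderson-Hasselbalch, pH = pKa + log([A^-]/[HA]) = 4.74 + log(0.001988/0.007988) = 4.74 + (-0.60) = 4.14.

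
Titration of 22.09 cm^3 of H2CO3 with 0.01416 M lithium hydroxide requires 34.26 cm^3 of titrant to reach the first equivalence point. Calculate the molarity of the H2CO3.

n(LiOH) = 0.01416 x 0.03426 = 0.0004851 mol.
At the first equivalence point, 1 mol OH^- react per mol H2CO3, so n(H2CO3) = 0.0004851 / 1 = 0.0004851 mol.
[H2CO3] = 0.0004851 / 0.02209 L = 0.0220 M.

0.0220 M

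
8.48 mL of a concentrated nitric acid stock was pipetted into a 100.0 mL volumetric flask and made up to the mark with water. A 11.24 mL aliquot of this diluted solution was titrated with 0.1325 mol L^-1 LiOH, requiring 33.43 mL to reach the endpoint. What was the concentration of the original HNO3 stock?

n(LiOH) = 0.1325 x 0.03343 = 0.004429 mol.
n(HNO3) in the aliquot = 0.004429 mol.
[diluted HNO3] = 0.004429 / 0.01124 = 0.3941 M.
Dilution factor = 100.0/8.480 = 11.79, so [stock] = 0.3941 x 11.79 = 4.65 M.

4.65 M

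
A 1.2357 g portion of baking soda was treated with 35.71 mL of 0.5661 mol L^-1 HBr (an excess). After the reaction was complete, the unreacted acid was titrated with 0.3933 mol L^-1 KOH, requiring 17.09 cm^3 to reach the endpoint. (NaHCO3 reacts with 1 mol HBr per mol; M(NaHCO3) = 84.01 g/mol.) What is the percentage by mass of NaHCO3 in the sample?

91.7%

Total n(HBr) added = 0.5661 x 0.03571 = 0.02022 mol.
n(KOH) used = 0.3933 x 0.01709 = 0.006721 mol, which equals the excess n(HBr).
So n(HBr) consumed by the sample = 0.02022 - 0.006721 = 0.01349 mol.
n(NaHCO3) = 0.01349 / 1 = 0.01349 mol.
mass NaHCO3 = 0.01349 x 84.01 = 1.134 g, so %NaHCO3 = 1.134/1.2357 x 100 = 91.7%.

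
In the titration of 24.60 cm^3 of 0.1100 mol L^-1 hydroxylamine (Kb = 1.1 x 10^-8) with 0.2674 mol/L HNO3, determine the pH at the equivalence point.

3.57

n(NH2OH) = 0.1100 x 0.02460 = 0.002706 mol; V(HNO3) at equivalence = 0.002706/0.2674 = 0.01012 L.
At equivalence the base is fully converted to NH3OH+; total volume = 0.03472 L, so [NH3OH+] = 0.002706/0.03472 = 0.07794 M.
Ka(NH3OH+) = Kw/Kb = 1.0e-14 / 1.1 x 10^-8 = 9.09e-7.
[H^+] = sqrt(Ka x [NH3OH+]) = sqrt(9.09e-7 x 0.07794) = 0.000266 M.
pH = -log(0.000266) = 3.57.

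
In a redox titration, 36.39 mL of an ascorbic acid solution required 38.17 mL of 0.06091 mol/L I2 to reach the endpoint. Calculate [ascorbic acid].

0.0639 M

n(I2) = 0.06091 x 0.03817 = 0.002325 mol.
From the balanced equation, 1 mol I2 reacts with 1 mol ascorbic acid, so n(ascorbic acid) = 0.002325 x 1/1 = 0.002325 mol.
[ascorbic acid] = 0.002325 / 0.03639 L = 0.0639 M.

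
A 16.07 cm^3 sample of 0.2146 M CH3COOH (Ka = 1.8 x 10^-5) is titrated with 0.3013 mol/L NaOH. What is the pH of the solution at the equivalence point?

n(CH3COOH) = 0.2146 x 0.01607 = 0.003449 mol; V(NaOH) at equivalence = 0.003449/0.3013 = 0.01145 L.
At equivalence all the acid is converted to CH3COO-; total volume = 0.01607 + 0.01145 = 0.02752 L, so [CH3COO-] = 0.003449/0.02752 = 0.1253 M.
Kb = Kw/Ka = 1.0e-14 / 1.8 x 10^-5 = 5.56e-10.
[OH^-] = sqrt(Kb x [CH3COO-]) = sqrt(5.56e-10 x 0.1253) = 8.34e-6 M.
pOH = 5.08, so pH = 14.00 - 5.08 = 8.92.

8.92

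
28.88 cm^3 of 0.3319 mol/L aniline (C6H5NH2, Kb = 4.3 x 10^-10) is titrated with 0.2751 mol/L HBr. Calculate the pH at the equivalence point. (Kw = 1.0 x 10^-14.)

n(C6H5NH2) = 0.3319 x 0.02888 = 0.009585 mol; V(HBr) at equivalence = 0.009585/0.2751 = 0.03484 L.
At equivalence the base is fully converted to C6H5NH3+; total volume = 0.06372 L, so [C6H5NH3+] = 0.009585/0.06372 = 0.1504 M.
Ka(C6H5NH3+) = Kw/Kb = 1.0e-14 / 4.3 x 10^-10 = 2.33e-5.
[H^+] = sqrt(Ka x [C6H5NH3+]) = sqrt(2.33e-5 x 0.1504) = 0.00187 M.
pH = -log(0.00187) = 2.73.

2.73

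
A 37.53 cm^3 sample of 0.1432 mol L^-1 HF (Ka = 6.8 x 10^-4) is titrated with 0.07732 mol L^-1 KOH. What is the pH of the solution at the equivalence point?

n(HF) = 0.1432 x 0.03753 = 0.005374 mol; V(KOH) at equivalence = 0.005374/0.07732 = 0.06951 L.
At equivalence all the acid is converted to F-; total volume = 0.03753 + 0.06951 = 0.1070 L, so [F-] = 0.005374/0.1070 = 0.05021 M.
Kb = Kw/Ka = 1.0e-14 / 6.8 x 10^-4 = 1.47e-11.
[OH^-] = sqrt(Kb x [F-]) = sqrt(1.47e-11 x 0.05021) = 8.59e-7 M.
pOH = 6.07, so pH = 14.00 - 6.07 = 7.93.

7.93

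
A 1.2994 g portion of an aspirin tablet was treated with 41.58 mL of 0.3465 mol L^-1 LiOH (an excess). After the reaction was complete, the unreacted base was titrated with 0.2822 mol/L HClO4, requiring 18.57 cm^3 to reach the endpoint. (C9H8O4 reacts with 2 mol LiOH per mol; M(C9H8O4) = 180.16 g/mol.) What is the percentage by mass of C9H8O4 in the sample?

Total n(LiOH) added = 0.3465 x 0.04158 = 0.01441 mol.
n(HClO4) used = 0.2822 x 0.01857 = 0.005240 mol, which equals the excess n(LiOH).
So n(LiOH) consumed by the sample = 0.01441 - 0.005240 = 0.009167 mol.
n(C9H8O4) = 0.009167 / 2 = 0.004584 mol.
mass C9H8O4 = 0.004584 x 180.16 = 0.8258 g, so %C9H8O4 = 0.8258/1.2994 x 100 = 63.5%.

63.5%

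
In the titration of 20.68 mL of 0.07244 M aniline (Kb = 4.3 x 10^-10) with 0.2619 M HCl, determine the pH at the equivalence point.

2.94

n(C6H5NH2) = 0.07244 x 0.02068 = 0.001498 mol; V(HCl) at equivalence = 0.001498/0.2619 = 0.005720 L.
At equivalence the base is fully converted to C6H5NH3+; total volume = 0.02640 L, so [C6H5NH3+] = 0.001498/0.02640 = 0.05674 M.
Ka(C6H5NH3+) = Kw/Kb = 1.0e-14 / 4.3 x 10^-10 = 2.33e-5.
[H^+] = sqrt(Ka x [C6H5NH3+]) = sqrt(2.33e-5 x 0.05674) = 0.00115 M.
pH = -log(0.00115) = 2.94.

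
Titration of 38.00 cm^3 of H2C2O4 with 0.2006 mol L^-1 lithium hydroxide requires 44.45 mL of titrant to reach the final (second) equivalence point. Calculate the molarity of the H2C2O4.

0.117 M

n(LiOH) = 0.2006 x 0.04445 = 0.008917 mol.
At the final (second) equivalence point, 2 mol OH^- react per mol H2C2O4, so n(H2C2O4) = 0.008917 / 2 = 0.004458 mol.
[H2C2O4] = 0.004458 / 0.03800 L = 0.117 M.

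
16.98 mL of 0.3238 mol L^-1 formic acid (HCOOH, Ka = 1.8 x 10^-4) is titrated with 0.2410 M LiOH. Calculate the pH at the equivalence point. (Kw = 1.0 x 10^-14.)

8.44

n(HCOOH) = 0.3238 x 0.01698 = 0.005498 mol; V(LiOH) at equivalence = 0.005498/0.2410 = 0.02281 L.
At equivalence all the acid is converted to HCOO-; total volume = 0.01698 + 0.02281 = 0.03979 L, so [HCOO-] = 0.005498/0.03979 = 0.1382 M.
Kb = Kw/Ka = 1.0e-14 / 1.8 x 10^-4 = 5.56e-11.
[OH^-] = sqrt(Kb x [HCOO-]) = sqrt(5.56e-11 x 0.1382) = 2.77e-6 M.
pOH = 5.56, so pH = 14.00 - 5.56 = 8.44.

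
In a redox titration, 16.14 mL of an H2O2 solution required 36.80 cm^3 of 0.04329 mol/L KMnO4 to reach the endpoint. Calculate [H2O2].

n(KMnO4) = 0.04329 x 0.03680 = 0.001593 mol.
From the balanced equation, 2 mol KMnO4 reacts with 5 mol H2O2, so n(H2O2) = 0.001593 x 5/2 = 0.003983 mol.
[H2O2] = 0.003983 / 0.01614 L = 0.247 M.

0.247 M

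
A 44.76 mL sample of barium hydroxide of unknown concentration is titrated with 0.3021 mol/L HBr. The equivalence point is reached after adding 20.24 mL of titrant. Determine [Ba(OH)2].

0.0683 M

n(HBr) delivered = 0.3021 x 0.02024 = 0.006115 mol.
The reaction is 1 Ba(OH)2 + 2 HBr, so n(Ba(OH)2) = 0.006115 x 1/2 = 0.003057 mol.
[Ba(OH)2] = 0.003057 mol / 0.04476 L = 0.0683 M.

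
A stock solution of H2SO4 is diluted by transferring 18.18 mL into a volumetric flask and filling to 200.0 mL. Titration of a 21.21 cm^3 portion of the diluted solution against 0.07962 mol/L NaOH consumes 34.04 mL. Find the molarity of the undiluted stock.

n(NaOH) = 0.07962 x 0.03404 = 0.002710 mol.
n(H2SO4) in the aliquot = 0.002710 x 1/2 = 0.001355 mol.
[diluted H2SO4] = 0.001355 / 0.02121 = 0.06389 M.
Dilution factor = 200.0/18.18 = 11.00, so [stock] = 0.06389 x 11.00 = 0.703 M.

0.703 M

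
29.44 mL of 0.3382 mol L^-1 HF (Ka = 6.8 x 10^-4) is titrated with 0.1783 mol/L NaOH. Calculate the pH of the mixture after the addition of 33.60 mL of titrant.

Initial n(HF) = 0.3382 x 0.02944 = 0.009957 mol.
n(NaOH) added = 0.1783 x 0.03360 = 0.005991 mol, converting that many moles of HF to F-.
Remaining n(HF) = 0.003966 mol; n(F-) = 0.005991 mol.
By Henderson-Hasselbalch, pH = pKa + log([A^-]/[HA]) = 3.17 + log(0.005991/0.003966) = 3.17 + (+0.18) = 3.35.

3.35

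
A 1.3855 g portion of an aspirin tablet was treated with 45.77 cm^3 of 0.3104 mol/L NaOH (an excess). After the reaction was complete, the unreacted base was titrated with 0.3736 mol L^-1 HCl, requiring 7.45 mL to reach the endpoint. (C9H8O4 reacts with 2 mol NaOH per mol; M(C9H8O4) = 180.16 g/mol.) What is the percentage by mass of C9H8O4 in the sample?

74.3%

Total n(NaOH) added = 0.3104 x 0.04577 = 0.01421 mol.
n(HCl) used = 0.3736 x 0.007450 = 0.002783 mol, which equals the excess n(NaOH).
So n(NaOH) consumed by the sample = 0.01421 - 0.002783 = 0.01142 mol.
n(C9H8O4) = 0.01142 / 2 = 0.005712 mol.
mass C9H8O4 = 0.005712 x 180.16 = 1.029 g, so %C9H8O4 = 1.029/1.3855 x 100 = 74.3%.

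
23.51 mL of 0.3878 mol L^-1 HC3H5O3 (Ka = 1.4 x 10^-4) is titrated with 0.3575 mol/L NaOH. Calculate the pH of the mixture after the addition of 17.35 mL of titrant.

4.18

Initial n(HC3H5O3) = 0.3878 x 0.02351 = 0.009117 mol.
n(NaOH) added = 0.3575 x 0.01735 = 0.006203 mol, converting that many moles of HC3H5O3 to C3H5O3-.
Remaining n(HC3H5O3) = 0.002915 mol; n(C3H5O3-) = 0.006203 mol.
By Henderson-Hasselbalch, pH = pKa + log([A^-]/[HA]) = 3.85 + log(0.006203/0.002915) = 3.85 + (+0.33) = 4.18.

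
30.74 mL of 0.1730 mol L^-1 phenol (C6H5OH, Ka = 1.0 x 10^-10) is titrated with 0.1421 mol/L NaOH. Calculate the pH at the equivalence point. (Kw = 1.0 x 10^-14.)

n(C6H5OH) = 0.1730 x 0.03074 = 0.005318 mol; V(NaOH) at equivalence = 0.005318/0.1421 = 0.03742 L.
At equivalence all the acid is converted to C6H5O-; total volume = 0.03074 + 0.03742 = 0.06816 L, so [C6H5O-] = 0.005318/0.06816 = 0.07802 M.
Kb = Kw/Ka = 1.0e-14 / 1.0 x 10^-10 = 0.000100.
[OH^-] = sqrt(Kb x [C6H5O-]) = sqrt(0.000100 x 0.07802) = 0.00279 M.
pOH = 2.55, so pH = 14.00 - 2.55 = 11.45.

11.45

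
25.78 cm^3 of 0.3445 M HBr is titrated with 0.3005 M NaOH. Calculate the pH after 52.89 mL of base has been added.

12.95

n(acid) = 0.3445 x 0.02578 = 0.008881 mol; n(NaOH) added = 0.3005 x 0.05289 = 0.01589 mol.
Base is in excess by 0.01589 - 0.008881 = 0.007012 mol in a total volume of 0.07867 L.
[OH^-] = 0.007012/0.07867 = 0.08913 M, so pOH = 1.05 and pH = 14.00 - 1.05 = 12.95.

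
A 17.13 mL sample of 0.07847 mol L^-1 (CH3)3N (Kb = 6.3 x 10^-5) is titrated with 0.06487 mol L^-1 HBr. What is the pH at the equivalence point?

n((CH3)3N) = 0.07847 x 0.01713 = 0.001344 mol; V(HBr) at equivalence = 0.001344/0.06487 = 0.02072 L.
At equivalence the base is fully converted to (CH3)3NH+; total volume = 0.03785 L, so [(CH3)3NH+] = 0.001344/0.03785 = 0.03551 M.
Ka((CH3)3NH+) = Kw/Kb = 1.0e-14 / 6.3 x 10^-5 = 1.59e-10.
[H^+] = sqrt(Ka x [(CH3)3NH+]) = sqrt(1.59e-10 x 0.03551) = 2.37e-6 M.
pH = -log(2.37e-6) = 5.62.

5.62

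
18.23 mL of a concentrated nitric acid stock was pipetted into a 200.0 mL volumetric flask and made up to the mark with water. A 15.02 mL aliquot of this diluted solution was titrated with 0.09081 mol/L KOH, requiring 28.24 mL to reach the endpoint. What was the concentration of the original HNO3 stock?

1.87 M

n(KOH) = 0.09081 x 0.02824 = 0.002564 mol.
n(HNO3) in the aliquot = 0.002564 mol.
[diluted HNO3] = 0.002564 / 0.01502 = 0.1707 M.
Dilution factor = 200.0/18.23 = 10.97, so [stock] = 0.1707 x 10.97 = 1.87 M.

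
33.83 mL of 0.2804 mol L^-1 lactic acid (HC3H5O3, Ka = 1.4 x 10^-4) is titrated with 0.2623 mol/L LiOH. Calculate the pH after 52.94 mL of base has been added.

n(acid) = 0.2804 x 0.03383 = 0.009486 mol; n(LiOH) added = 0.2623 x 0.05294 = 0.01389 mol.
Base is in excess by 0.01389 - 0.009486 = 0.004400 mol in a total volume of 0.08677 L.
[OH^-] = 0.004400/0.08677 = 0.05071 M, so pOH = 1.29 and pH = 14.00 - 1.29 = 12.71.

12.71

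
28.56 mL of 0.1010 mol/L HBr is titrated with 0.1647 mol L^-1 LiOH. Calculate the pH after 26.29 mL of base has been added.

12.42

n(acid) = 0.1010 x 0.02856 = 0.002885 mol; n(LiOH) added = 0.1647 x 0.02629 = 0.004330 mol.
Base is in excess by 0.004330 - 0.002885 = 0.001445 mol in a total volume of 0.05485 L.
[OH^-] = 0.001445/0.05485 = 0.02635 M, so pOH = 1.58 and pH = 14.00 - 1.58 = 12.42.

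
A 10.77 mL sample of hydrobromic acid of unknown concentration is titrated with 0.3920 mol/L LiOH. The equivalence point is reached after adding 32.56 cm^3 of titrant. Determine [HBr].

1.19 M

n(LiOH) delivered = 0.3920 x 0.03256 = 0.01276 mol.
For a 1:1 reaction, n(HBr) = 0.01276 mol.
[HBr] = 0.01276 mol / 0.01077 L = 1.19 M.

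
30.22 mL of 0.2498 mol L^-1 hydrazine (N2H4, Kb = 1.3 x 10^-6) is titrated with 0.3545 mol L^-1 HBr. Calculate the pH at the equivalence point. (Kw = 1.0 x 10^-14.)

4.47

n(N2H4) = 0.2498 x 0.03022 = 0.007549 mol; V(HBr) at equivalence = 0.007549/0.3545 = 0.02129 L.
At equivalence the base is fully converted to N2H5+; total volume = 0.05151 L, so [N2H5+] = 0.007549/0.05151 = 0.1465 M.
Ka(N2H5+) = Kw/Kb = 1.0e-14 / 1.3 x 10^-6 = 7.69e-9.
[H^+] = sqrt(Ka x [N2H5+]) = sqrt(7.69e-9 x 0.1465) = 3.36e-5 M.
pH = -log(3.36e-5) = 4.47.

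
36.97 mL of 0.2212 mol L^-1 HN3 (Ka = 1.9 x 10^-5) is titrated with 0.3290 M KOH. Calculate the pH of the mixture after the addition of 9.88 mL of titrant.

Initial n(HN3) = 0.2212 x 0.03697 = 0.008178 mol.
n(KOH) added = 0.3290 x 0.009880 = 0.003251 mol, converting that many moles of HN3 to N3-.
Remaining n(HN3) = 0.004927 mol; n(N3-) = 0.003251 mol.
By Henderson-Hasselbalch, pH = pKa + log([A^-]/[HA]) = 4.72 + log(0.003251/0.004927) = 4.72 + (-0.18) = 4.54.

4.54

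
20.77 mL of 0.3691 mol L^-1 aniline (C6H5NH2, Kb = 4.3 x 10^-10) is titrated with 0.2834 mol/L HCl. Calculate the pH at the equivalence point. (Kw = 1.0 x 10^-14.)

n(C6H5NH2) = 0.3691 x 0.02077 = 0.007666 mol; V(HCl) at equivalence = 0.007666/0.2834 = 0.02705 L.
At equivalence the base is fully converted to C6H5NH3+; total volume = 0.04782 L, so [C6H5NH3+] = 0.007666/0.04782 = 0.1603 M.
Ka(C6H5NH3+) = Kw/Kb = 1.0e-14 / 4.3 x 10^-10 = 2.33e-5.
[H^+] = sqrt(Ka x [C6H5NH3+]) = sqrt(2.33e-5 x 0.1603) = 0.00193 M.
pH = -log(0.00193) = 2.71.

2.71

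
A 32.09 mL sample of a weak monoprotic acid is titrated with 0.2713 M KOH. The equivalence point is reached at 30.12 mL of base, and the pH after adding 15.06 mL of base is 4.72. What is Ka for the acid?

1.9 x 10^-5

15.06 mL is half of the equivalence volume, so this is the half-equivalence point where [HA] = [A^-].
At half-equivalence pH = pKa, so pKa = 4.72.
Ka = 10^(-4.72) = 1.9 x 10^-5.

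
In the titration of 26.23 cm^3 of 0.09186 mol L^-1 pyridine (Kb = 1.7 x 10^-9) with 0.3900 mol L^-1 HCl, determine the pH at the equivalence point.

3.18

n(C5H5N) = 0.09186 x 0.02623 = 0.002409 mol; V(HCl) at equivalence = 0.002409/0.3900 = 0.006178 L.
At equivalence the base is fully converted to C5H5NH+; total volume = 0.03241 L, so [C5H5NH+] = 0.002409/0.03241 = 0.07435 M.
Ka(C5H5NH+) = Kw/Kb = 1.0e-14 / 1.7 x 10^-9 = 5.88e-6.
[H^+] = sqrt(Ka x [C5H5NH+]) = sqrt(5.88e-6 x 0.07435) = 0.000661 M.
pH = -log(0.000661) = 3.18.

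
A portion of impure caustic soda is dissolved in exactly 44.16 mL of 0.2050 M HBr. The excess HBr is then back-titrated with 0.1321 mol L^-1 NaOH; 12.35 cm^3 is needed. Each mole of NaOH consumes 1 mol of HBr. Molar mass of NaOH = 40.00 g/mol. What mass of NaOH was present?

Total n(HBr) added = 0.2050 x 0.04416 = 0.009053 mol.
n(NaOH) used = 0.1321 x 0.01235 = 0.001631 mol, which equals the excess n(HBr).
So n(HBr) consumed by the sample = 0.009053 - 0.001631 = 0.007421 mol.
n(NaOH) = 0.007421 / 1 = 0.007421 mol.
mass = 0.007421 mol x 40.00 g/mol = 0.297 g.

0.297 g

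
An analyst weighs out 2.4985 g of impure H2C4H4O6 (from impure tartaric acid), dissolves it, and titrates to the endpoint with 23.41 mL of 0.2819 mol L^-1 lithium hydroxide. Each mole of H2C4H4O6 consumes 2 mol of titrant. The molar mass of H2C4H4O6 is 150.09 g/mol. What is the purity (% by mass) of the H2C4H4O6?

n(LiOH) = 0.2819 x 0.02341 = 0.006599 mol.
n(H2C4H4O6) = 0.006599 / 2 = 0.003300 mol.
mass of H2C4H4O6 = 0.003300 x 150.09 = 0.4952 g.
% purity = 0.4952 / 2.4985 x 100 = 19.8%.

19.8%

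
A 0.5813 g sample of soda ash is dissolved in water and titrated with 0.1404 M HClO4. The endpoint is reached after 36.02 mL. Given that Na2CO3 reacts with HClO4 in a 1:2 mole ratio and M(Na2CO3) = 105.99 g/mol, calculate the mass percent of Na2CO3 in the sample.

46.1%

n(HClO4) = 0.1404 x 0.03602 = 0.005057 mol.
n(Na2CO3) = 0.005057 / 2 = 0.002529 mol.
mass of Na2CO3 = 0.002529 x 105.99 = 0.2680 g.
% purity = 0.2680 / 0.5813 x 100 = 46.1%.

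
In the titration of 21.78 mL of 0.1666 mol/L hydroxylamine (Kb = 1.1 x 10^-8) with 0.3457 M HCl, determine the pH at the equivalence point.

n(NH2OH) = 0.1666 x 0.02178 = 0.003629 mol; V(HCl) at equivalence = 0.003629/0.3457 = 0.01050 L.
At equivalence the base is fully converted to NH3OH+; total volume = 0.03228 L, so [NH3OH+] = 0.003629/0.03228 = 0.1124 M.
Ka(NH3OH+) = Kw/Kb = 1.0e-14 / 1.1 x 10^-8 = 9.09e-7.
[H^+] = sqrt(Ka x [NH3OH+]) = sqrt(9.09e-7 x 0.1124) = 0.000320 M.
pH = -log(0.000320) = 3.50.

3.50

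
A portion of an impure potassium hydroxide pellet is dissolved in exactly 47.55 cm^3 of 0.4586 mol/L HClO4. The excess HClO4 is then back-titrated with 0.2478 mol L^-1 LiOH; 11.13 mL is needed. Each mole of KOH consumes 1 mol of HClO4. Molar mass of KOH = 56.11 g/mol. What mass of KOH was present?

Total n(HClO4) added = 0.4586 x 0.04755 = 0.02181 mol.
n(LiOH) used = 0.2478 x 0.01113 = 0.002758 mol, which equals the excess n(HClO4).
So n(HClO4) consumed by the sample = 0.02181 - 0.002758 = 0.01905 mol.
n(KOH) = 0.01905 / 1 = 0.01905 mol.
mass = 0.01905 mol x 56.11 g/mol = 1.07 g.

1.07 g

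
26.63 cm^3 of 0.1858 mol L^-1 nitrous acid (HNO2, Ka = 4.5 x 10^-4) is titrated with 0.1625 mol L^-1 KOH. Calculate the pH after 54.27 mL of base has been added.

12.68

n(acid) = 0.1858 x 0.02663 = 0.004948 mol; n(KOH) added = 0.1625 x 0.05427 = 0.008819 mol.
Base is in excess by 0.008819 - 0.004948 = 0.003871 mol in a total volume of 0.08090 L.
[OH^-] = 0.003871/0.08090 = 0.04785 M, so pOH = 1.32 and pH = 14.00 - 1.32 = 12.68.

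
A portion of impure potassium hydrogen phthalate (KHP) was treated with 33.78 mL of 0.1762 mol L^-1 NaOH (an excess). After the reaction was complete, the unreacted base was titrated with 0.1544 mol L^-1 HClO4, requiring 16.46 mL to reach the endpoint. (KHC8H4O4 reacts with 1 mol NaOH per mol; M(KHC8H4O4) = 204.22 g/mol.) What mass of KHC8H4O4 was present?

Total n(NaOH) added = 0.1762 x 0.03378 = 0.005952 mol.
n(HClO4) used = 0.1544 x 0.01646 = 0.002541 mol, which equals the excess n(NaOH).
So n(NaOH) consumed by the sample = 0.005952 - 0.002541 = 0.003411 mol.
n(KHC8H4O4) = 0.003411 / 1 = 0.003411 mol.
mass = 0.003411 mol x 204.22 g/mol = 0.697 g.

0.697 g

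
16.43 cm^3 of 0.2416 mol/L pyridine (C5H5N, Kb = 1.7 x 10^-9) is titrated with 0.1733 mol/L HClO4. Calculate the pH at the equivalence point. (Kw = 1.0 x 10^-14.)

n(C5H5N) = 0.2416 x 0.01643 = 0.003969 mol; V(HClO4) at equivalence = 0.003969/0.1733 = 0.02291 L.
At equivalence the base is fully converted to C5H5NH+; total volume = 0.03934 L, so [C5H5NH+] = 0.003969/0.03934 = 0.1009 M.
Ka(C5H5NH+) = Kw/Kb = 1.0e-14 / 1.7 x 10^-9 = 5.88e-6.
[H^+] = sqrt(Ka x [C5H5NH+]) = sqrt(5.88e-6 x 0.1009) = 0.000770 M.
pH = -log(0.000770) = 3.11.

3.11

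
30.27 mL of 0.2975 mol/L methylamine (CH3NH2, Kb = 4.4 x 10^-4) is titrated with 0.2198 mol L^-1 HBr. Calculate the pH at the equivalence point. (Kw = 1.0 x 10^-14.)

n(CH3NH2) = 0.2975 x 0.03027 = 0.009005 mol; V(HBr) at equivalence = 0.009005/0.2198 = 0.04097 L.
At equivalence the base is fully converted to CH3NH3+; total volume = 0.07124 L, so [CH3NH3+] = 0.009005/0.07124 = 0.1264 M.
Ka(CH3NH3+) = Kw/Kb = 1.0e-14 / 4.4 x 10^-4 = 2.27e-11.
[H^+] = sqrt(Ka x [CH3NH3+]) = sqrt(2.27e-11 x 0.1264) = 1.69e-6 M.
pH = -log(1.69e-6) = 5.77.

5.77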